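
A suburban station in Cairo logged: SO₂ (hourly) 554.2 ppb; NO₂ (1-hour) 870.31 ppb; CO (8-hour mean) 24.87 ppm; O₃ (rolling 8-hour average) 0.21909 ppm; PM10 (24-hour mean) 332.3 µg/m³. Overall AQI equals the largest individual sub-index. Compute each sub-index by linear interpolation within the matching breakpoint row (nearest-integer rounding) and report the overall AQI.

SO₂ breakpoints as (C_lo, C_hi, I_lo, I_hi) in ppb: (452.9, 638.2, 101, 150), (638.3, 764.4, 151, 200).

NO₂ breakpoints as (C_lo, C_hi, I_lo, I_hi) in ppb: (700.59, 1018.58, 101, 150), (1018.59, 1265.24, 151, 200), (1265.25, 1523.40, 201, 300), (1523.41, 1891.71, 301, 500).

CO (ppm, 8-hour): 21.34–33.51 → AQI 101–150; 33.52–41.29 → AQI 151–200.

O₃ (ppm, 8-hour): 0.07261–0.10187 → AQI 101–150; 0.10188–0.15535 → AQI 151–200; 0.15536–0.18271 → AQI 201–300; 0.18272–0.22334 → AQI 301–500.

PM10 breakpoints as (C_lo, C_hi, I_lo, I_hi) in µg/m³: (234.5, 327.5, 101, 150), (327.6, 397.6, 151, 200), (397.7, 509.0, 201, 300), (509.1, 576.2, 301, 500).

SO₂: 554.2 lies in 452.9–638.2, so I_lo=101, I_hi=150, C_lo=452.9, C_hi=638.2.
(150−101)/(638.2−452.9) × (554.2−452.9) + 101 = 49/185.3 × 101.3 + 101 ≈ 127.79 → 128.
NO₂: 870.31 ∈ [700.59, 1018.58] ↔ index [101, 150].
101 + (870.31−700.59)·(150−101)/(1018.58−700.59) = 101 + 169.72·49/317.99 ≈ 127.15, so AQI = 127.
CO: 24.87 lies in 21.34–33.51, so I_lo=101, I_hi=150, C_lo=21.34, C_hi=33.51.
(150−101)/(33.51−21.34) × (24.87−21.34) + 101 = 49/12.17 × 3.53 + 101 ≈ 115.21 → 115.
O₃: row 0.18272–0.22334 (AQI 301–500). (500−301)·(0.21909−0.18272)/(0.22334−0.18272) + 301 = 199·0.03637/0.04062 + 301 ≈ 479.18 → 479.
PM10: 332.3 lies in 327.6–397.6, so I_lo=151, I_hi=200, C_lo=327.6, C_hi=397.6.
(200−151)/(397.6−327.6) × (332.3−327.6) + 151 = 49/70.0 × 4.7 + 151 ≈ 154.29 → 154.
Sub-indices: SO₂→128, NO₂→127, CO→115, O₃→479, PM10→154. Overall AQI = max = 479; dominant pollutant is O₃.

479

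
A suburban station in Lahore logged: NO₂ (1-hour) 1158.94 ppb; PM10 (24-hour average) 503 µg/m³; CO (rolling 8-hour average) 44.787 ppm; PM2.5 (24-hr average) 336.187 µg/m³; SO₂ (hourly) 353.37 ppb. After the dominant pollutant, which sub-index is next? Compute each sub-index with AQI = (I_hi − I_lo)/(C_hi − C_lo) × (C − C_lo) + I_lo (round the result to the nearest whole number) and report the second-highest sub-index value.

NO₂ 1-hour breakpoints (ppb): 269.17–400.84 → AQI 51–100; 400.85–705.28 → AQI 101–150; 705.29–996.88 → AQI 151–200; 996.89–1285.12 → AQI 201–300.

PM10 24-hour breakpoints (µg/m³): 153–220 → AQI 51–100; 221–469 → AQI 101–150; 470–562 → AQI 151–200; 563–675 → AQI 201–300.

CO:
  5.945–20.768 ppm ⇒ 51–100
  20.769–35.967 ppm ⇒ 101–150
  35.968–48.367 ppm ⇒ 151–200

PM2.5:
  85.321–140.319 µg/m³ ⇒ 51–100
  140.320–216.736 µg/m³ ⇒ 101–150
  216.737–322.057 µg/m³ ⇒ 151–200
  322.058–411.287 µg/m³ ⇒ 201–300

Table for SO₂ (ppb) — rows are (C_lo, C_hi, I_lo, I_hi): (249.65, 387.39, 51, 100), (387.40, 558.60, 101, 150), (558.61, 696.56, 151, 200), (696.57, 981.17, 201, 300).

217

NO₂ 1158.94: bracket 996.89–1285.12 → index 201–300; slope 99/288.23, offset 162.05.
AQI = 201 + 99/288.23·162.05 ≈ 256.66 ⇒ 257.
PM10: 503 lies in 470–562, so I_lo=151, I_hi=200, C_lo=470, C_hi=562.
(200−151)/(562−470) × (503−470) + 151 = 49/92 × 33 + 151 ≈ 168.58 → 169.
CO: row 35.968–48.367 (AQI 151–200). (200−151)·(44.787−35.968)/(48.367−35.968) + 151 = 49·8.819/12.399 + 151 ≈ 185.85 → 186.
PM2.5: 336.187 lies in 322.058–411.287, so I_lo=201, I_hi=300, C_lo=322.058, C_hi=411.287.
(300−201)/(411.287−322.058) × (336.187−322.058) + 201 = 99/89.229 × 14.129 + 201 ≈ 216.68 → 217.
SO₂: 353.37 lies in 249.65–387.39, so I_lo=51, I_hi=100, C_lo=249.65, C_hi=387.39.
(100−51)/(387.39−249.65) × (353.37−249.65) + 51 = 49/137.74 × 103.72 + 51 ≈ 87.90 → 88.
Sub-indices: NO₂→257, PM10→169, CO→186, PM2.5→217, SO₂→88. Ranked high→low: 257, 217, 186, 169, 88. Second-highest sub-index = 217.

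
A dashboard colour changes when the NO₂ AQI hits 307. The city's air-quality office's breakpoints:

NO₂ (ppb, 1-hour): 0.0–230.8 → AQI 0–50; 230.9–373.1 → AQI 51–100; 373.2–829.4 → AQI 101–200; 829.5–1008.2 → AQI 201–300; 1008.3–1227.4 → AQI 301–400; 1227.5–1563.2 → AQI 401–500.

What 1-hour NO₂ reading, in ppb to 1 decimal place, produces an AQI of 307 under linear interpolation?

AQI 307 lies in the 301–400 band, which corresponds to 1008.3–1227.4 ppb.
C = 1008.3 + (307−301)×(1227.4−1008.3)/(400−301) = 1008.3 + 6×219.1/99 ≈ 1021.579 ppb → 1021.6 ppb to 1 dp.

1021.6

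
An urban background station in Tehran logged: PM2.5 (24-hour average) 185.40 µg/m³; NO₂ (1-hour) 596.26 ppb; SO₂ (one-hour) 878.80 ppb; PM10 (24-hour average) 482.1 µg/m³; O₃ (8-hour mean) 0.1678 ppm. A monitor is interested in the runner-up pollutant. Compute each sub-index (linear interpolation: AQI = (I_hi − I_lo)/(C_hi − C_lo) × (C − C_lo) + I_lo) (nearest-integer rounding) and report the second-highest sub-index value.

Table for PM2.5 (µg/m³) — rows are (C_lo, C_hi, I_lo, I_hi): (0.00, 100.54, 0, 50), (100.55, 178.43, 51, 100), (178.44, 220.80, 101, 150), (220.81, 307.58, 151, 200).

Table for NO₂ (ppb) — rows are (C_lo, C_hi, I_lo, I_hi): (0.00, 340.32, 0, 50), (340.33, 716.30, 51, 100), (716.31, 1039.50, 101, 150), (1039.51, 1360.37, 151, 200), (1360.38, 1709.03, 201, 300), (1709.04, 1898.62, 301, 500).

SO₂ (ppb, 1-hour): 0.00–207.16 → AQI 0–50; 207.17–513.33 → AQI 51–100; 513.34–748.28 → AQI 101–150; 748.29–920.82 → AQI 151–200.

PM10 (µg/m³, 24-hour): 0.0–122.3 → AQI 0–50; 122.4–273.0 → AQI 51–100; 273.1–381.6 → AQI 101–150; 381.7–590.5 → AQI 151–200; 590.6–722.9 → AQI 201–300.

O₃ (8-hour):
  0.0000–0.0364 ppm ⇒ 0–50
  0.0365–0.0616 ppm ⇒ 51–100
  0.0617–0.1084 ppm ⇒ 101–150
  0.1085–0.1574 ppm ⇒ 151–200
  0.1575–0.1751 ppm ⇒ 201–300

188

PM2.5: 185.40 ∈ [178.44, 220.80] ↔ index [101, 150].
101 + (185.40−178.44)·(150−101)/(220.80−178.44) = 101 + 6.96·49/42.36 ≈ 109.05, so AQI = 109.
NO₂ 596.26: bracket 340.33–716.30 → index 51–100; slope 49/375.97, offset 255.93.
AQI = 51 + 49/375.97·255.93 ≈ 84.36 ⇒ 84.
SO₂: 878.80 ∈ [748.29, 920.82] ↔ index [151, 200].
151 + (878.80−748.29)·(200−151)/(920.82−748.29) = 151 + 130.51·49/172.53 ≈ 188.07, so AQI = 188.
PM10 482.1: bracket 381.7–590.5 → index 151–200; slope 49/208.8, offset 100.4.
AQI = 151 + 49/208.8·100.4 ≈ 174.56 ⇒ 175.
O₃: 0.1678 lies in 0.1575–0.1751, so I_lo=201, I_hi=300, C_lo=0.1575, C_hi=0.1751.
(300−201)/(0.1751−0.1575) × (0.1678−0.1575) + 201 = 99/0.0176 × 0.0103 + 201 ≈ 258.94 → 259.
Sub-indices: PM2.5→109, NO₂→84, SO₂→188, PM10→175, O₃→259. Ranked high→low: 259, 188, 175, 109, 84. Second-highest sub-index = 188.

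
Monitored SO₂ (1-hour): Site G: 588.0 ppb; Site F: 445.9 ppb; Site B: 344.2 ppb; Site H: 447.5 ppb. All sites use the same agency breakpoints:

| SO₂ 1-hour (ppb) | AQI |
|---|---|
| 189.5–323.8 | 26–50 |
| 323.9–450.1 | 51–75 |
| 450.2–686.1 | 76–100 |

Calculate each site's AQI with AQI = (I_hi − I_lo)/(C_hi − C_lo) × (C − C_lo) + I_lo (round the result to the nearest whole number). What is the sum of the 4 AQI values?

294

Site G: 588.0 lies in 450.2–686.1, so I_lo=76, I_hi=100, C_lo=450.2, C_hi=686.1.
(100−76)/(686.1−450.2) × (588.0−450.2) + 76 = 24/235.9 × 137.8 + 76 ≈ 90.02 → 90.
Site F: 445.9 lies in 323.9–450.1, so I_lo=51, I_hi=75, C_lo=323.9, C_hi=450.1.
(75−51)/(450.1−323.9) × (445.9−323.9) + 51 = 24/126.2 × 122.0 + 51 ≈ 74.20 → 74.
Site B 344.2: bracket 323.9–450.1 → index 51–75; slope 24/126.2, offset 20.3.
AQI = 51 + 24/126.2·20.3 ≈ 54.86 ⇒ 55.
Site H: row 323.9–450.1 (AQI 51–75). (75−51)·(447.5−323.9)/(450.1−323.9) + 51 = 24·123.6/126.2 + 51 ≈ 74.51 → 75.
AQIs: Site G=90, Site F=74, Site B=55, Site H=75. Sum = 90 + 74 + 55 + 75 = 294.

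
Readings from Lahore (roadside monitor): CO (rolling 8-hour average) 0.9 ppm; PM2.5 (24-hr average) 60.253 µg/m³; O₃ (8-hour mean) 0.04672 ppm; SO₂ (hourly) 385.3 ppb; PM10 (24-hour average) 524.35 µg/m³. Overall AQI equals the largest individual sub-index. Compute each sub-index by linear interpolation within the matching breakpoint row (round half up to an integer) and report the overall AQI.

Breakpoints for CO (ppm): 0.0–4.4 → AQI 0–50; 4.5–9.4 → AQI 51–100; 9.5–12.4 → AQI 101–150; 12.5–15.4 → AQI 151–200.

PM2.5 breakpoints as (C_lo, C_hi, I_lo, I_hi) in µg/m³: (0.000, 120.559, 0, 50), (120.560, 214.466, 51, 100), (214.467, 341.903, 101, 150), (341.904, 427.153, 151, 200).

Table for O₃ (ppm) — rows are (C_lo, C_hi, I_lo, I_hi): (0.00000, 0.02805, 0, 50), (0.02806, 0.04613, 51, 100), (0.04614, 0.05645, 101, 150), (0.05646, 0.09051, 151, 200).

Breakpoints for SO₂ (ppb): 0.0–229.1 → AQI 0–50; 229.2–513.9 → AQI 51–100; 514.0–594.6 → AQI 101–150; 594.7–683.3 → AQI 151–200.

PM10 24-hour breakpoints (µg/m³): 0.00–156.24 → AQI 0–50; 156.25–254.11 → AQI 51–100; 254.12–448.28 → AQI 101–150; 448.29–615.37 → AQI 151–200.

173

CO 0.9: bracket 0.0–4.4 → index 0–50; slope 50/4.4, offset 0.9.
AQI = 0 + 50/4.4·0.9 ≈ 10.23 ⇒ 10.
PM2.5: row 0.000–120.559 (AQI 0–50). (50−0)·(60.253−0.000)/(120.559−0.000) + 0 = 50·60.253/120.559 + 0 ≈ 24.99 → 25.
O₃: 0.04672 lies in 0.04614–0.05645, so I_lo=101, I_hi=150, C_lo=0.04614, C_hi=0.05645.
(150−101)/(0.05645−0.04614) × (0.04672−0.04614) + 101 = 49/0.01031 × 0.00058 + 101 ≈ 103.76 → 104.
SO₂: 385.3 lies in 229.2–513.9, so I_lo=51, I_hi=100, C_lo=229.2, C_hi=513.9.
(100−51)/(513.9−229.2) × (385.3−229.2) + 51 = 49/284.7 × 156.1 + 51 ≈ 77.87 → 78.
PM10: 524.35 lies in 448.29–615.37, so I_lo=151, I_hi=200, C_lo=448.29, C_hi=615.37.
(200−151)/(615.37−448.29) × (524.35−448.29) + 151 = 49/167.08 × 76.06 + 151 ≈ 173.31 → 173.
Sub-indices: CO→10, PM2.5→25, O₃→104, SO₂→78, PM10→173. Overall AQI = max = 173; dominant pollutant is PM10.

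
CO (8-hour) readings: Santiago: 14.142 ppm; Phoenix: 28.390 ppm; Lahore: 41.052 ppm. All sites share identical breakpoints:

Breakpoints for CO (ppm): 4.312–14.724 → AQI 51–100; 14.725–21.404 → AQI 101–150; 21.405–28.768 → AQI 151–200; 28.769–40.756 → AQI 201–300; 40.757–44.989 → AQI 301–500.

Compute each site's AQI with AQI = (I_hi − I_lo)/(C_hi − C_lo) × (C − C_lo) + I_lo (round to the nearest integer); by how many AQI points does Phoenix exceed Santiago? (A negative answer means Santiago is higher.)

100

Santiago: 14.142 lies in 4.312–14.724, so I_lo=51, I_hi=100, C_lo=4.312, C_hi=14.724.
(100−51)/(14.724−4.312) × (14.142−4.312) + 51 = 49/10.412 × 9.830 + 51 ≈ 97.26 → 97.
Phoenix: 28.390 ∈ [21.405, 28.768] ↔ index [151, 200].
151 + (28.390−21.405)·(200−151)/(28.768−21.405) = 151 + 6.985·49/7.363 ≈ 197.48, so AQI = 197.
Lahore: 41.052 lies in 40.757–44.989, so I_lo=301, I_hi=500, C_lo=40.757, C_hi=44.989.
(500−301)/(44.989−40.757) × (41.052−40.757) + 301 = 199/4.232 × 0.295 + 301 ≈ 314.87 → 315.
AQIs: Santiago=97, Phoenix=197, Lahore=315. Phoenix (197) − Santiago (97) = 100.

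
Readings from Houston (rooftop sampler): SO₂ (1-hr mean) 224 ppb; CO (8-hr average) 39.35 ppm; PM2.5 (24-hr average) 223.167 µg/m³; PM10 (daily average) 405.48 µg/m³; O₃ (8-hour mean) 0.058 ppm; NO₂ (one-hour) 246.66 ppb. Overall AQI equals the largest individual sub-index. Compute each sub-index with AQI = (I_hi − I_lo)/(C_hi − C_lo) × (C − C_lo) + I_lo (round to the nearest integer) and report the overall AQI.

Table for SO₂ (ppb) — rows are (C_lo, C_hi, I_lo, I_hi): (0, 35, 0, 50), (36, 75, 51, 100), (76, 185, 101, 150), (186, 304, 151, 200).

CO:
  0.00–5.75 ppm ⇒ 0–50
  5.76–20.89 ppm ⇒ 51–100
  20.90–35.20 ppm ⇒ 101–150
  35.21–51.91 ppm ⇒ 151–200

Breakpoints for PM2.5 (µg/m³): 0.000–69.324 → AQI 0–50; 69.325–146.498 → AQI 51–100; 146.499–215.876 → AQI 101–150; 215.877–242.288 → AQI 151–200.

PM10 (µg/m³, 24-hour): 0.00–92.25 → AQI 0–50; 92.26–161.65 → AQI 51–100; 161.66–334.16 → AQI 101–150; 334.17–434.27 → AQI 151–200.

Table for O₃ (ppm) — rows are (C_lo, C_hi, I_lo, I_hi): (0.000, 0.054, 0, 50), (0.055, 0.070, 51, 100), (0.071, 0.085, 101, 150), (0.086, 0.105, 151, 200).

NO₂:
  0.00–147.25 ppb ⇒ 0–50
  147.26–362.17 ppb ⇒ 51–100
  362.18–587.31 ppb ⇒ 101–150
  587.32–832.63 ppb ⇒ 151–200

SO₂: 224 ∈ [186, 304] ↔ index [151, 200].
151 + (224−186)·(200−151)/(304−186) = 151 + 38·49/118 ≈ 166.78, so AQI = 167.
CO 39.35: bracket 35.21–51.91 → index 151–200; slope 49/16.70, offset 4.14.
AQI = 151 + 49/16.70·4.14 ≈ 163.15 ⇒ 163.
PM2.5: row 215.877–242.288 (AQI 151–200). (200−151)·(223.167−215.877)/(242.288−215.877) + 151 = 49·7.290/26.411 + 151 ≈ 164.53 → 165.
PM10: row 334.17–434.27 (AQI 151–200). (200−151)·(405.48−334.17)/(434.27−334.17) + 151 = 49·71.31/100.10 + 151 ≈ 185.91 → 186.
O₃: row 0.055–0.070 (AQI 51–100). (100−51)·(0.058−0.055)/(0.070−0.055) + 51 = 49·0.003/0.015 + 51 ≈ 60.80 → 61.
NO₂: 246.66 lies in 147.26–362.17, so I_lo=51, I_hi=100, C_lo=147.26, C_hi=362.17.
(100−51)/(362.17−147.26) × (246.66−147.26) + 51 = 49/214.91 × 99.40 + 51 ≈ 73.66 → 74.
Sub-indices: SO₂→167, CO→163, PM2.5→165, PM10→186, O₃→61, NO₂→74. Overall AQI = max = 186; dominant pollutant is PM10.

186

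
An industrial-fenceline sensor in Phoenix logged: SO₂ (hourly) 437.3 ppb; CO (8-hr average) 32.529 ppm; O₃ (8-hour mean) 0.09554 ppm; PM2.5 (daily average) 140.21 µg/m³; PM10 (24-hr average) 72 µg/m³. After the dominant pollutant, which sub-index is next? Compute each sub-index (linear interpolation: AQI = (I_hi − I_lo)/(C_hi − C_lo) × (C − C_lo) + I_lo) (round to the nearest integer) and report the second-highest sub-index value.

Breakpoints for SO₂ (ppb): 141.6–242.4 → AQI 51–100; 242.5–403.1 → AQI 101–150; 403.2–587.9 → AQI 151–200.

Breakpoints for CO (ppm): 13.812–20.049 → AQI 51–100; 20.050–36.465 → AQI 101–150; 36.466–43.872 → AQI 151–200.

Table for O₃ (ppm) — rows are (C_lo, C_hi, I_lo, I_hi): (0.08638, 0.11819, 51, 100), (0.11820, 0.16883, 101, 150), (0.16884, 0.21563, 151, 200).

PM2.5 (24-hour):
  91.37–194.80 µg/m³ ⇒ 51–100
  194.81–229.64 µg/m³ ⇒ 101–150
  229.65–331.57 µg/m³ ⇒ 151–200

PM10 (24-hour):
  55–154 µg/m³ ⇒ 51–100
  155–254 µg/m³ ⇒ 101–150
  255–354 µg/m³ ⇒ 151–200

SO₂: 437.3 lies in 403.2–587.9, so I_lo=151, I_hi=200, C_lo=403.2, C_hi=587.9.
(200−151)/(587.9−403.2) × (437.3−403.2) + 151 = 49/184.7 × 34.1 + 151 ≈ 160.05 → 160.
CO 32.529: bracket 20.050–36.465 → index 101–150; slope 49/16.415, offset 12.479.
AQI = 101 + 49/16.415·12.479 ≈ 138.25 ⇒ 138.
O₃: 0.09554 lies in 0.08638–0.11819, so I_lo=51, I_hi=100, C_lo=0.08638, C_hi=0.11819.
(100−51)/(0.11819−0.08638) × (0.09554−0.08638) + 51 = 49/0.03181 × 0.00916 + 51 ≈ 65.11 → 65.
PM2.5: row 91.37–194.80 (AQI 51–100). (100−51)·(140.21−91.37)/(194.80−91.37) + 51 = 49·48.84/103.43 + 51 ≈ 74.14 → 74.
PM10: row 55–154 (AQI 51–100). (100−51)·(72−55)/(154−55) + 51 = 49·17/99 + 51 ≈ 59.41 → 59.
Sub-indices: SO₂→160, CO→138, O₃→65, PM2.5→74, PM10→59. Ranked high→low: 160, 138, 74, 65, 59. Second-highest sub-index = 138.

138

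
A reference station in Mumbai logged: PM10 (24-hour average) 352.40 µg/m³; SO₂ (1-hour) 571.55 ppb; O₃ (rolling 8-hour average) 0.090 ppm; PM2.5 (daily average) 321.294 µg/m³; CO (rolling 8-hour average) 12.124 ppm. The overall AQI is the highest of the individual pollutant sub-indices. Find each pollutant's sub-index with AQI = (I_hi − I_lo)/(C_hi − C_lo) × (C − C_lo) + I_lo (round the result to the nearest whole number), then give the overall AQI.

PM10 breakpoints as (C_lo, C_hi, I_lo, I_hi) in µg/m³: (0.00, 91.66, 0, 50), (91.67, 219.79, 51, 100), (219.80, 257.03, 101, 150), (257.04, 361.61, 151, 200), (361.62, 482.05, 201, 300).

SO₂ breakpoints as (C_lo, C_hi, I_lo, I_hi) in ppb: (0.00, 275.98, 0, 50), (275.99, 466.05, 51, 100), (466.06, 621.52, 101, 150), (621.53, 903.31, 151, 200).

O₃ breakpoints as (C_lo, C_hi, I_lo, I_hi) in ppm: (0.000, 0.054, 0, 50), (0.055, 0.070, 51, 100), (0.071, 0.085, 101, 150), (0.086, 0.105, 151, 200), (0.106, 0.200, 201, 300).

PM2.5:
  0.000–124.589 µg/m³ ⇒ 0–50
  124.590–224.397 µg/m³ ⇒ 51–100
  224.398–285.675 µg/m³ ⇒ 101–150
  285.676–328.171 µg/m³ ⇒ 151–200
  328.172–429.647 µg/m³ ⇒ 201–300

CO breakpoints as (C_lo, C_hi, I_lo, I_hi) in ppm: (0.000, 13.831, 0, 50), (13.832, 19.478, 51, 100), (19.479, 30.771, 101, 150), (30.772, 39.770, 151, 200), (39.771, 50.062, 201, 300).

PM10 352.40: bracket 257.04–361.61 → index 151–200; slope 49/104.57, offset 95.36.
AQI = 151 + 49/104.57·95.36 ≈ 195.68 ⇒ 196.
SO₂: 571.55 lies in 466.06–621.52, so I_lo=101, I_hi=150, C_lo=466.06, C_hi=621.52.
(150−101)/(621.52−466.06) × (571.55−466.06) + 101 = 49/155.46 × 105.49 + 101 ≈ 134.25 → 134.
O₃: row 0.086–0.105 (AQI 151–200). (200−151)·(0.090−0.086)/(0.105−0.086) + 151 = 49·0.004/0.019 + 151 ≈ 161.32 → 161.
PM2.5: 321.294 lies in 285.676–328.171, so I_lo=151, I_hi=200, C_lo=285.676, C_hi=328.171.
(200−151)/(328.171−285.676) × (321.294−285.676) + 151 = 49/42.495 × 35.618 + 151 ≈ 192.07 → 192.
CO: 12.124 lies in 0.000–13.831, so I_lo=0, I_hi=50, C_lo=0.000, C_hi=13.831.
(50−0)/(13.831−0.000) × (12.124−0.000) + 0 = 50/13.831 × 12.124 + 0 ≈ 43.83 → 44.
Sub-indices: PM10→196, SO₂→134, O₃→161, PM2.5→192, CO→44. Overall AQI = max = 196; dominant pollutant is PM10.
AQI 196: Unhealthy.

196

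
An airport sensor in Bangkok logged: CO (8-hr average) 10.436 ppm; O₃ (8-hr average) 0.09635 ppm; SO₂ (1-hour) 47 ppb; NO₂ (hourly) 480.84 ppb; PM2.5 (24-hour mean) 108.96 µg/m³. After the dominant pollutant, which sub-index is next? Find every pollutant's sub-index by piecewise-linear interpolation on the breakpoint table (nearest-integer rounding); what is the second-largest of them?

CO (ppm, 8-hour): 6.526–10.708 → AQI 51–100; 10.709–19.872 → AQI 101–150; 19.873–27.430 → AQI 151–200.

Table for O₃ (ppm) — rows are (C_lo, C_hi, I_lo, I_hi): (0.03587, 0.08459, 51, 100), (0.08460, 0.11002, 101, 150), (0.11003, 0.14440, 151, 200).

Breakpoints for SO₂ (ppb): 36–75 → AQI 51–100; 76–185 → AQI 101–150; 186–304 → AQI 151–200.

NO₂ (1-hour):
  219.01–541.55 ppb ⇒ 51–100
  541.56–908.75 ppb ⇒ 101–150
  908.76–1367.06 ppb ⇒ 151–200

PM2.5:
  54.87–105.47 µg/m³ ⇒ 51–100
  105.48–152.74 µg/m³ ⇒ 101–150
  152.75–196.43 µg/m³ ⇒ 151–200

CO: row 6.526–10.708 (AQI 51–100). (100−51)·(10.436−6.526)/(10.708−6.526) + 51 = 49·3.910/4.182 + 51 ≈ 96.81 → 97.
O₃: row 0.08460–0.11002 (AQI 101–150). (150−101)·(0.09635−0.08460)/(0.11002−0.08460) + 101 = 49·0.01175/0.02542 + 101 ≈ 123.65 → 124.
SO₂ 47: bracket 36–75 → index 51–100; slope 49/39, offset 11.
AQI = 51 + 49/39·11 ≈ 64.82 ⇒ 65.
NO₂ 480.84: bracket 219.01–541.55 → index 51–100; slope 49/322.54, offset 261.83.
AQI = 51 + 49/322.54·261.83 ≈ 90.78 ⇒ 91.
PM2.5 108.96: bracket 105.48–152.74 → index 101–150; slope 49/47.26, offset 3.48.
AQI = 101 + 49/47.26·3.48 ≈ 104.61 ⇒ 105.
Sub-indices: CO→97, O₃→124, SO₂→65, NO₂→91, PM2.5→105. Ranked high→low: 124, 105, 97, 91, 65. Second-highest sub-index = 105.

105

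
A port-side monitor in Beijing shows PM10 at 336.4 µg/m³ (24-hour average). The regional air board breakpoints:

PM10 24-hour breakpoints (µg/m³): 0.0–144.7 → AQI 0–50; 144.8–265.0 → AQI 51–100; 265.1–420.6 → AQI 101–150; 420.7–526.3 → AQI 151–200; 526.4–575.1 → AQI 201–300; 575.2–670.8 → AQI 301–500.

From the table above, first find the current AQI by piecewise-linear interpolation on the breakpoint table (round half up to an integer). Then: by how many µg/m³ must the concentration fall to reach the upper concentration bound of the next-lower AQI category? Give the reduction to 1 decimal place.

PM10: row 265.1–420.6 (AQI 101–150). (150−101)·(336.4−265.1)/(420.6−265.1) + 101 = 49·71.3/155.5 + 101 ≈ 123.47 → 123.
Current AQI 123 is in the Unhealthy for Sensitive Groups range (101–150). The next-lower category tops out at AQI 100, whose upper concentration bound is 265.0 µg/m³.
Reduction needed = 336.4 − 265.0 = 71.4 µg/m³.

71.4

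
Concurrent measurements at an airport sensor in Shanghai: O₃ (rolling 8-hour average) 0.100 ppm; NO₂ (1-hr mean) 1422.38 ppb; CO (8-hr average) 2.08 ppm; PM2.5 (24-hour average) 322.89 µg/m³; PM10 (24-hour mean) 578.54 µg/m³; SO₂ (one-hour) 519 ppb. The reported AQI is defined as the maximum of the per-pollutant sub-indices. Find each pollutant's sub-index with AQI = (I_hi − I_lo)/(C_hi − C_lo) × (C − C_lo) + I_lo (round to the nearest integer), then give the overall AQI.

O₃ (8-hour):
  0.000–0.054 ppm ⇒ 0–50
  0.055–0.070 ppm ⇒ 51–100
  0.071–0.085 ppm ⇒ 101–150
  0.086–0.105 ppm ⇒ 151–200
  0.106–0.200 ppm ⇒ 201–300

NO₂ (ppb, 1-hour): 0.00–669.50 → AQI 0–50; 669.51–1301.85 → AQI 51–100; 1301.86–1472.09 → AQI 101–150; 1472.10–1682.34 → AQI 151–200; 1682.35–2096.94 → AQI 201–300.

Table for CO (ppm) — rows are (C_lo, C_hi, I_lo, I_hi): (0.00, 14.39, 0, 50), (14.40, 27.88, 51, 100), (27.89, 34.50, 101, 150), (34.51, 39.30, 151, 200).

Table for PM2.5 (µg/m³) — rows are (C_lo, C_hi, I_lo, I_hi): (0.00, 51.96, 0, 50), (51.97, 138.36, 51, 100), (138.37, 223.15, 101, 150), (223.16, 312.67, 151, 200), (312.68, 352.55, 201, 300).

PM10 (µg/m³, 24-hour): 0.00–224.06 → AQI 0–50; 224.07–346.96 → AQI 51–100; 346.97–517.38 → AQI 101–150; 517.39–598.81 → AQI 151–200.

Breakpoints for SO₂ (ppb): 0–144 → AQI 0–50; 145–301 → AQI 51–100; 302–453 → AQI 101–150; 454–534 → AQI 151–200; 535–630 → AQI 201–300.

O₃: row 0.086–0.105 (AQI 151–200). (200−151)·(0.100−0.086)/(0.105−0.086) + 151 = 49·0.014/0.019 + 151 ≈ 187.11 → 187.
NO₂: row 1301.86–1472.09 (AQI 101–150). (150−101)·(1422.38−1301.86)/(1472.09−1301.86) + 101 = 49·120.52/170.23 + 101 ≈ 135.69 → 136.
CO: row 0.00–14.39 (AQI 0–50). (50−0)·(2.08−0.00)/(14.39−0.00) + 0 = 50·2.08/14.39 + 0 ≈ 7.23 → 7.
PM2.5 322.89: bracket 312.68–352.55 → index 201–300; slope 99/39.87, offset 10.21.
AQI = 201 + 99/39.87·10.21 ≈ 226.35 ⇒ 226.
PM10: row 517.39–598.81 (AQI 151–200). (200−151)·(578.54−517.39)/(598.81−517.39) + 151 = 49·61.15/81.42 + 151 ≈ 187.80 → 188.
SO₂ 519: bracket 454–534 → index 151–200; slope 49/80, offset 65.
AQI = 151 + 49/80·65 ≈ 190.81 ⇒ 191.
Sub-indices: O₃→187, NO₂→136, CO→7, PM2.5→226, PM10→188, SO₂→191. Overall AQI = max = 226; dominant pollutant is PM2.5.
AQI 226: Very Unhealthy.

226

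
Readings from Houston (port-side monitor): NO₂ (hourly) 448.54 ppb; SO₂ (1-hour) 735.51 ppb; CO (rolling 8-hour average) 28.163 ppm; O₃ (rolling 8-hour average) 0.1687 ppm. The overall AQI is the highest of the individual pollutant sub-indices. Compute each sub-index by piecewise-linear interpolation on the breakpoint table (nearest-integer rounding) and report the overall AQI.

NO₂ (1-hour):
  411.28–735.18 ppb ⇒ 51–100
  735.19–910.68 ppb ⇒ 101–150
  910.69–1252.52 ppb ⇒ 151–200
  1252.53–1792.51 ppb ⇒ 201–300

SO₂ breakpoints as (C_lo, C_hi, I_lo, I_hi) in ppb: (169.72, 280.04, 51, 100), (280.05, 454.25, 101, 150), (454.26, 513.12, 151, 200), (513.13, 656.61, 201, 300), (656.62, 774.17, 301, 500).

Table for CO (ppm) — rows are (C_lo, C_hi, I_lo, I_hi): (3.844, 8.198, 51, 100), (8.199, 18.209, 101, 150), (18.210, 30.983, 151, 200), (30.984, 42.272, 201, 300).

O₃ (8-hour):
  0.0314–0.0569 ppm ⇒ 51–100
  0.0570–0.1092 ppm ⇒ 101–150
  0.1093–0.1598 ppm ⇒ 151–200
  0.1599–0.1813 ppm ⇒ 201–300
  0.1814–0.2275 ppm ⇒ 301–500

435

NO₂: 448.54 lies in 411.28–735.18, so I_lo=51, I_hi=100, C_lo=411.28, C_hi=735.18.
(100−51)/(735.18−411.28) × (448.54−411.28) + 51 = 49/323.90 × 37.26 + 51 ≈ 56.64 → 57.
SO₂: 735.51 lies in 656.62–774.17, so I_lo=301, I_hi=500, C_lo=656.62, C_hi=774.17.
(500−301)/(774.17−656.62) × (735.51−656.62) + 301 = 199/117.55 × 78.89 + 301 ≈ 434.55 → 435.
CO: 28.163 ∈ [18.210, 30.983] ↔ index [151, 200].
151 + (28.163−18.210)·(200−151)/(30.983−18.210) = 151 + 9.953·49/12.773 ≈ 189.18, so AQI = 189.
O₃ 0.1687: bracket 0.1599–0.1813 → index 201–300; slope 99/0.0214, offset 0.0088.
AQI = 201 + 99/0.0214·0.0088 ≈ 241.71 ⇒ 242.
Sub-indices: NO₂→57, SO₂→435, CO→189, O₃→242. Overall AQI = max = 435; dominant pollutant is SO₂.
AQI 435: Hazardous.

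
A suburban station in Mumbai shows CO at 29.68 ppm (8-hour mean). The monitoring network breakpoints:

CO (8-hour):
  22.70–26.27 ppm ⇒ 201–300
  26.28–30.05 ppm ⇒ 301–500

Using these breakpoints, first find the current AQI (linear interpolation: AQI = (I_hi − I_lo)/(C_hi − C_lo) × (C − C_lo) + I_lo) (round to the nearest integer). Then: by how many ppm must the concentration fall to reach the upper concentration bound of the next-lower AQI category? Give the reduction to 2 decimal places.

3.41

CO: 29.68 ∈ [26.28, 30.05] ↔ index [301, 500].
301 + (29.68−26.28)·(500−301)/(30.05−26.28) = 301 + 3.40·199/3.77 ≈ 480.47, so AQI = 480.
Current AQI 480 is in the Hazardous range (301–500). The next-lower category tops out at AQI 300, whose upper concentration bound is 26.27 ppm.
Reduction needed = 29.68 − 26.27 = 3.41 ppm.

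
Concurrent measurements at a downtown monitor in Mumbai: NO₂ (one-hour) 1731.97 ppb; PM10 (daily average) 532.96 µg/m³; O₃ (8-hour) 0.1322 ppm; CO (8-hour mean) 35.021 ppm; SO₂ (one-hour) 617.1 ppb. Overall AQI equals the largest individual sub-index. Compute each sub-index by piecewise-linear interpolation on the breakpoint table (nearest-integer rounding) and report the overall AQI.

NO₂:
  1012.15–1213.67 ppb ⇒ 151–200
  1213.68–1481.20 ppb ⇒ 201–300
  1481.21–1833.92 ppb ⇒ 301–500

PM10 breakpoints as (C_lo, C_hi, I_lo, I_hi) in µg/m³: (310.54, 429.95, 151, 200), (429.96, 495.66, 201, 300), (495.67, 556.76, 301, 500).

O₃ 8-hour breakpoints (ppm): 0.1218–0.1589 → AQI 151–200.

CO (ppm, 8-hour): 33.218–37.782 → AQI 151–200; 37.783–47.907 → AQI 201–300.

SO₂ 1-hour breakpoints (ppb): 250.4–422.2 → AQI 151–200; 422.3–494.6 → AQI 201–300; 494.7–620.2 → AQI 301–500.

NO₂ 1731.97: bracket 1481.21–1833.92 → index 301–500; slope 199/352.71, offset 250.76.
AQI = 301 + 199/352.71·250.76 ≈ 442.48 ⇒ 442.
PM10: 532.96 lies in 495.67–556.76, so I_lo=301, I_hi=500, C_lo=495.67, C_hi=556.76.
(500−301)/(556.76−495.67) × (532.96−495.67) + 301 = 199/61.09 × 37.29 + 301 ≈ 422.47 → 422.
O₃: 0.1322 ∈ [0.1218, 0.1589] ↔ index [151, 200].
151 + (0.1322−0.1218)·(200−151)/(0.1589−0.1218) = 151 + 0.0104·49/0.0371 ≈ 164.74, so AQI = 165.
CO: row 33.218–37.782 (AQI 151–200). (200−151)·(35.021−33.218)/(37.782−33.218) + 151 = 49·1.803/4.564 + 151 ≈ 170.36 → 170.
SO₂: 617.1 ∈ [494.7, 620.2] ↔ index [301, 500].
301 + (617.1−494.7)·(500−301)/(620.2−494.7) = 301 + 122.4·199/125.5 ≈ 495.08, so AQI = 495.
Sub-indices: NO₂→442, PM10→422, O₃→165, CO→170, SO₂→495. Overall AQI = max = 495; dominant pollutant is SO₂.

495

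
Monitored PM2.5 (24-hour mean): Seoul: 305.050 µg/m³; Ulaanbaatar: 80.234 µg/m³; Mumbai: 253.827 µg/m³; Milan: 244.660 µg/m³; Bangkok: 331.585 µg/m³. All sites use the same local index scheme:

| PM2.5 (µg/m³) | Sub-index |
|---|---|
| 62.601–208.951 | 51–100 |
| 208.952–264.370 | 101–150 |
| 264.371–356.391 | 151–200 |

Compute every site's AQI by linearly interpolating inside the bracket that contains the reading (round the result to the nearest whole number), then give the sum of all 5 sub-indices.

Seoul: row 264.371–356.391 (AQI 151–200). (200−151)·(305.050−264.371)/(356.391−264.371) + 151 = 49·40.679/92.020 + 151 ≈ 172.66 → 173.
Ulaanbaatar: 80.234 lies in 62.601–208.951, so I_lo=51, I_hi=100, C_lo=62.601, C_hi=208.951.
(100−51)/(208.951−62.601) × (80.234−62.601) + 51 = 49/146.350 × 17.633 + 51 ≈ 56.90 → 57.
Mumbai: row 208.952–264.370 (AQI 101–150). (150−101)·(253.827−208.952)/(264.370−208.952) + 101 = 49·44.875/55.418 + 101 ≈ 140.68 → 141.
Milan: row 208.952–264.370 (AQI 101–150). (150−101)·(244.660−208.952)/(264.370−208.952) + 101 = 49·35.708/55.418 + 101 ≈ 132.57 → 133.
Bangkok: row 264.371–356.391 (AQI 151–200). (200−151)·(331.585−264.371)/(356.391−264.371) + 151 = 49·67.214/92.020 + 151 ≈ 186.79 → 187.
AQIs: Seoul=173, Ulaanbaatar=57, Mumbai=141, Milan=133, Bangkok=187. Sum = 173 + 57 + 141 + 133 + 187 = 691.

691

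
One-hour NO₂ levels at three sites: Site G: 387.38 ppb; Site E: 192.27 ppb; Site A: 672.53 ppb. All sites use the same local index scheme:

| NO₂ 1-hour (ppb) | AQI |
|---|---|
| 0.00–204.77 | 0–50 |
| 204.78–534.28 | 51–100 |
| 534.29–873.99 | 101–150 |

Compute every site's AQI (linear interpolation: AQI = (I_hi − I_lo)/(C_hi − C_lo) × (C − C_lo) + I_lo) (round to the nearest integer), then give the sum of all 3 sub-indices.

Site G: 387.38 lies in 204.78–534.28, so I_lo=51, I_hi=100, C_lo=204.78, C_hi=534.28.
(100−51)/(534.28−204.78) × (387.38−204.78) + 51 = 49/329.50 × 182.60 + 51 ≈ 78.15 → 78.
Site E: 192.27 ∈ [0.00, 204.77] ↔ index [0, 50].
0 + (192.27−0.00)·(50−0)/(204.77−0.00) = 0 + 192.27·50/204.77 ≈ 46.95, so AQI = 47.
Site A: 672.53 lies in 534.29–873.99, so I_lo=101, I_hi=150, C_lo=534.29, C_hi=873.99.
(150−101)/(873.99−534.29) × (672.53−534.29) + 101 = 49/339.70 × 138.24 + 101 ≈ 120.94 → 121.
AQIs: Site G=78, Site E=47, Site A=121. Sum = 78 + 47 + 121 = 246.

246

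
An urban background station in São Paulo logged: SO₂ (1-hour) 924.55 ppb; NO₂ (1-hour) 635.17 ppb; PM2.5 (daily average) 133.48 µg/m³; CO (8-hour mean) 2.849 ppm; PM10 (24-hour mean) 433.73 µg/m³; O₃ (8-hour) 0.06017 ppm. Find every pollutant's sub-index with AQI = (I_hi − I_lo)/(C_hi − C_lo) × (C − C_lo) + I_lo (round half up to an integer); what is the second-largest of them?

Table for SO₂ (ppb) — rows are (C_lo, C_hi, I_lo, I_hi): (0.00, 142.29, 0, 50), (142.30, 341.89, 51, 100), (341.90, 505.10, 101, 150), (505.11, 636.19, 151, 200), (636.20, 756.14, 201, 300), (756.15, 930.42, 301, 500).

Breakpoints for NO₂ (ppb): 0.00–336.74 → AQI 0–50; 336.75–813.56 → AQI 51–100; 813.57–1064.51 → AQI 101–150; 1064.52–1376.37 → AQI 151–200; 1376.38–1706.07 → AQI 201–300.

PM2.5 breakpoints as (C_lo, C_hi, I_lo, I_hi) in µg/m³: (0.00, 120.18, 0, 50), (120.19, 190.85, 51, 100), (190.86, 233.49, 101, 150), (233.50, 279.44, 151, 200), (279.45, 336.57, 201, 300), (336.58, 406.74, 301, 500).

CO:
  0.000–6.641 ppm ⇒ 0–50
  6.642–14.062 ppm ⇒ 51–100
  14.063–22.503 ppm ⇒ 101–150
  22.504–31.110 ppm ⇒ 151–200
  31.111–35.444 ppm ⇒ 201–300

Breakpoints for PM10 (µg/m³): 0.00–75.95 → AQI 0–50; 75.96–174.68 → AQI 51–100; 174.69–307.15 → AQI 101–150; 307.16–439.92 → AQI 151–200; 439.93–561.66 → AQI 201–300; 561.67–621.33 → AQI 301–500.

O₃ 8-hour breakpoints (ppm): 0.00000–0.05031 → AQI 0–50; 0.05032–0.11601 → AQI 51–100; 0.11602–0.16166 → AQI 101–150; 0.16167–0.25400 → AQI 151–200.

SO₂: 924.55 lies in 756.15–930.42, so I_lo=301, I_hi=500, C_lo=756.15, C_hi=930.42.
(500−301)/(930.42−756.15) × (924.55−756.15) + 301 = 199/174.27 × 168.40 + 301 ≈ 493.30 → 493.
NO₂: 635.17 lies in 336.75–813.56, so I_lo=51, I_hi=100, C_lo=336.75, C_hi=813.56.
(100−51)/(813.56−336.75) × (635.17−336.75) + 51 = 49/476.81 × 298.42 + 51 ≈ 81.67 → 82.
PM2.5: 133.48 ∈ [120.19, 190.85] ↔ index [51, 100].
51 + (133.48−120.19)·(100−51)/(190.85−120.19) = 51 + 13.29·49/70.66 ≈ 60.22, so AQI = 60.
CO: 2.849 ∈ [0.000, 6.641] ↔ index [0, 50].
0 + (2.849−0.000)·(50−0)/(6.641−0.000) = 0 + 2.849·50/6.641 ≈ 21.45, so AQI = 21.
PM10: row 307.16–439.92 (AQI 151–200). (200−151)·(433.73−307.16)/(439.92−307.16) + 151 = 49·126.57/132.76 + 151 ≈ 197.72 → 198.
O₃: row 0.05032–0.11601 (AQI 51–100). (100−51)·(0.06017−0.05032)/(0.11601−0.05032) + 51 = 49·0.00985/0.06569 + 51 ≈ 58.35 → 58.
Sub-indices: SO₂→493, NO₂→82, PM2.5→60, CO→21, PM10→198, O₃→58. Ranked high→low: 493, 198, 82, 60, 58, 21. Second-highest sub-index = 198.

198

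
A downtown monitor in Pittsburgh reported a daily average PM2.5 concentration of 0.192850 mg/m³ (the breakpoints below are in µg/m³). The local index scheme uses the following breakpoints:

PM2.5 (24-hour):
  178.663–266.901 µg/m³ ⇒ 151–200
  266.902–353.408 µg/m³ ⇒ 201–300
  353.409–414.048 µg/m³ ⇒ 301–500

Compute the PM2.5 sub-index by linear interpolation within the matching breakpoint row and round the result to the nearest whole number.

159

Convert: 0.192850 mg/m³ = 192.850 µg/m³.
PM2.5: row 178.663–266.901 (AQI 151–200). (200−151)·(192.850−178.663)/(266.901−178.663) + 151 = 49·14.187/88.238 + 151 ≈ 158.88 → 159.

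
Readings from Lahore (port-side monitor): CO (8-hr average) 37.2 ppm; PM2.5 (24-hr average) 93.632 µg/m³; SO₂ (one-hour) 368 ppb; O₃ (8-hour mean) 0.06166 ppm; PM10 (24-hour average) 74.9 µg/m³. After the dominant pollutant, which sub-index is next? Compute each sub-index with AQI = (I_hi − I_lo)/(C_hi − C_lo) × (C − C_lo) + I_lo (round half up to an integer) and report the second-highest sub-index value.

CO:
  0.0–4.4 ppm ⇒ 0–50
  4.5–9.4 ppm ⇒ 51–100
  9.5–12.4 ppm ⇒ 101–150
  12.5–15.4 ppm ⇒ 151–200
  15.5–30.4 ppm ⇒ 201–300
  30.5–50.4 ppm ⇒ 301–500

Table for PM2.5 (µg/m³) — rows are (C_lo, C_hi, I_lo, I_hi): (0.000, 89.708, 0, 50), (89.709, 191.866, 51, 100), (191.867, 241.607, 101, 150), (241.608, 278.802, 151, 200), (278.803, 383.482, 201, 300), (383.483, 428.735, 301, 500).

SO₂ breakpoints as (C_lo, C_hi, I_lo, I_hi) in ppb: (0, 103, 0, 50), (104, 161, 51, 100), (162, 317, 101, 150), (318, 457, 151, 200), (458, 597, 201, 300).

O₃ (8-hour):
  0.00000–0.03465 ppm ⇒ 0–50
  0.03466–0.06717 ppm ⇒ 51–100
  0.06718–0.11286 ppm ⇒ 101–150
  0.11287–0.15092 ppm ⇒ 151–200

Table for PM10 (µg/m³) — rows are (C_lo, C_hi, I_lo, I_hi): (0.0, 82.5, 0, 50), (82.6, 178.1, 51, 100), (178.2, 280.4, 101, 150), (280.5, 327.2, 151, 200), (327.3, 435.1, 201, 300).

CO: 37.2 lies in 30.5–50.4, so I_lo=301, I_hi=500, C_lo=30.5, C_hi=50.4.
(500−301)/(50.4−30.5) × (37.2−30.5) + 301 = 199/19.9 × 6.7 + 301 ≈ 368.00 → 368.
PM2.5: row 89.709–191.866 (AQI 51–100). (100−51)·(93.632−89.709)/(191.866−89.709) + 51 = 49·3.923/102.157 + 51 ≈ 52.88 → 53.
SO₂ 368: bracket 318–457 → index 151–200; slope 49/139, offset 50.
AQI = 151 + 49/139·50 ≈ 168.63 ⇒ 169.
O₃: row 0.03466–0.06717 (AQI 51–100). (100−51)·(0.06166−0.03466)/(0.06717−0.03466) + 51 = 49·0.02700/0.03251 + 51 ≈ 91.70 → 92.
PM10: row 0.0–82.5 (AQI 0–50). (50−0)·(74.9−0.0)/(82.5−0.0) + 0 = 50·74.9/82.5 + 0 ≈ 45.39 → 45.
Sub-indices: CO→368, PM2.5→53, SO₂→169, O₃→92, PM10→45. Ranked high→low: 368, 169, 92, 53, 45. Second-highest sub-index = 169.

169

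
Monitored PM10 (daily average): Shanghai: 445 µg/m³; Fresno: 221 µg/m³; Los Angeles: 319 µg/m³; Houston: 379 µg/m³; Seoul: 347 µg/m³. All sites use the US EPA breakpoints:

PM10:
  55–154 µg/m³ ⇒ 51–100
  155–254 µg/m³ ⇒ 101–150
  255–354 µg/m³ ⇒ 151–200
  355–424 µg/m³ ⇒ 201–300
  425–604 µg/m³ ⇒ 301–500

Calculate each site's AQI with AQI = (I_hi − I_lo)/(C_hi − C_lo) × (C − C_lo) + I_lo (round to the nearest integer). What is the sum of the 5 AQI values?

1072

Shanghai 445: bracket 425–604 → index 301–500; slope 199/179, offset 20.
AQI = 301 + 199/179·20 ≈ 323.23 ⇒ 323.
Fresno: 221 lies in 155–254, so I_lo=101, I_hi=150, C_lo=155, C_hi=254.
(150−101)/(254−155) × (221−155) + 101 = 49/99 × 66 + 101 ≈ 133.67 → 134.
Los Angeles: 319 lies in 255–354, so I_lo=151, I_hi=200, C_lo=255, C_hi=354.
(200−151)/(354−255) × (319−255) + 151 = 49/99 × 64 + 151 ≈ 182.68 → 183.
Houston: 379 ∈ [355, 424] ↔ index [201, 300].
201 + (379−355)·(300−201)/(424−355) = 201 + 24·99/69 ≈ 235.43, so AQI = 235.
Seoul: 347 ∈ [255, 354] ↔ index [151, 200].
151 + (347−255)·(200−151)/(354−255) = 151 + 92·49/99 ≈ 196.54, so AQI = 197.
AQIs: Shanghai=323, Fresno=134, Los Angeles=183, Houston=235, Seoul=197. Sum = 323 + 134 + 183 + 235 + 197 = 1072.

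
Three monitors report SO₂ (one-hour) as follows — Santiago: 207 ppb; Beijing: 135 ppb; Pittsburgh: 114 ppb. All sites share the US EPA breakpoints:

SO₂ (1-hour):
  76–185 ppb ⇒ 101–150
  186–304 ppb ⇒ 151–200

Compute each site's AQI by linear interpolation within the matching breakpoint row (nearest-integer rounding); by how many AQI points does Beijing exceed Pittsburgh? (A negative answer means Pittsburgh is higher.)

Santiago: row 186–304 (AQI 151–200). (200−151)·(207−186)/(304−186) + 151 = 49·21/118 + 151 ≈ 159.72 → 160.
Beijing 135: bracket 76–185 → index 101–150; slope 49/109, offset 59.
AQI = 101 + 49/109·59 ≈ 127.52 ⇒ 128.
Pittsburgh 114: bracket 76–185 → index 101–150; slope 49/109, offset 38.
AQI = 101 + 49/109·38 ≈ 118.08 ⇒ 118.
AQIs: Santiago=160, Beijing=128, Pittsburgh=118. Beijing (128) − Pittsburgh (118) = 10.

10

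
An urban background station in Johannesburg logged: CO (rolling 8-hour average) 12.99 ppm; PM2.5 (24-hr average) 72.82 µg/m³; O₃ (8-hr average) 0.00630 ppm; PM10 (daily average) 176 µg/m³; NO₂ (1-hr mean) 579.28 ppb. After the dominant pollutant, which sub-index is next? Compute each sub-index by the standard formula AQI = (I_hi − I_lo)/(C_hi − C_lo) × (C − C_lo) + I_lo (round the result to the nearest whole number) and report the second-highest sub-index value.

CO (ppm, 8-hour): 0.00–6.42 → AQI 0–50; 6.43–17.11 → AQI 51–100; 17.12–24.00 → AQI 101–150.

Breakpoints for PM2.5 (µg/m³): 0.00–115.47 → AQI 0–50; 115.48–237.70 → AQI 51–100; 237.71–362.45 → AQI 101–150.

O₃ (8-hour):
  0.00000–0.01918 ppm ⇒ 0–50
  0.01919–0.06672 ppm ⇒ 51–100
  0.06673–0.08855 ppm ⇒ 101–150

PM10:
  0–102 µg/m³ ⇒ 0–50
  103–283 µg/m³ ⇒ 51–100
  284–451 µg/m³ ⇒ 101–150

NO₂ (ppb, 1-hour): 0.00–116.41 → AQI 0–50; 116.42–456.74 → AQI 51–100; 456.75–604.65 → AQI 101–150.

81

CO: 12.99 ∈ [6.43, 17.11] ↔ index [51, 100].
51 + (12.99−6.43)·(100−51)/(17.11−6.43) = 51 + 6.56·49/10.68 ≈ 81.10, so AQI = 81.
PM2.5: 72.82 lies in 0.00–115.47, so I_lo=0, I_hi=50, C_lo=0.00, C_hi=115.47.
(50−0)/(115.47−0.00) × (72.82−0.00) + 0 = 50/115.47 × 72.82 + 0 ≈ 31.53 → 32.
O₃: 0.00630 ∈ [0.00000, 0.01918] ↔ index [0, 50].
0 + (0.00630−0.00000)·(50−0)/(0.01918−0.00000) = 0 + 0.00630·50/0.01918 ≈ 16.42, so AQI = 16.
PM10: 176 ∈ [103, 283] ↔ index [51, 100].
51 + (176−103)·(100−51)/(283−103) = 51 + 73·49/180 ≈ 70.87, so AQI = 71.
NO₂: row 456.75–604.65 (AQI 101–150). (150−101)·(579.28−456.75)/(604.65−456.75) + 101 = 49·122.53/147.90 + 101 ≈ 141.59 → 142.
Sub-indices: CO→81, PM2.5→32, O₃→16, PM10→71, NO₂→142. Ranked high→low: 142, 81, 71, 32, 16. Second-highest sub-index = 81.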